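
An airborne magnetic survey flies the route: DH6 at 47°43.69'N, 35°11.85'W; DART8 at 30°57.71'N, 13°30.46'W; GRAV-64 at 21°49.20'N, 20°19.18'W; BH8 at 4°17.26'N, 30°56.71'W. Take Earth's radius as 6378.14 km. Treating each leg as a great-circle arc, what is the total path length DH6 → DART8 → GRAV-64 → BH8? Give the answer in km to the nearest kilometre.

DH6: φ = +47.72817°, λ = -35.19750°
DART8: φ = +30.96183°, λ = -13.50767°
GRAV-64: φ = +21.82000°, λ = -20.31967°
BH8: φ = +4.28767°, λ = -30.94517°
DH6→DART8: c = 0.411178 rad, d = 2622.55 km
DART8→GRAV-64: c = 0.191718 rad, d = 1222.80 km
GRAV-64→BH8: c = 0.354922 rad, d = 2263.74 km
Total = 2622.55 + 1222.80 + 2263.74 = 6109.10 km

6109 km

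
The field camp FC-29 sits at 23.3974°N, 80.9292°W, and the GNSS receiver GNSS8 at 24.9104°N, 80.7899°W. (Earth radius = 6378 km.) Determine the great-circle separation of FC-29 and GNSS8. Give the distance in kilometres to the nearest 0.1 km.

169.0 km

Δφ = 1.5130°,  Δλ = 0.1393°
a = sin²(Δφ/2) + cos φ₁ cos φ₂ sin²(Δλ/2) = 0.000176
c = 2·arcsin(√a) = 0.026500 rad = 1.5183°
d = R·c = 6378 × 0.026500 = 169.0 km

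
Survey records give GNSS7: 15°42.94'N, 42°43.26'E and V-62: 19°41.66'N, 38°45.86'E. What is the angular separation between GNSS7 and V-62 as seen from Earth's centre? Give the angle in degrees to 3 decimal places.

5.480°

GNSS7: φ = +15.71567°, λ = +42.72100°
V-62: φ = +19.69433°, λ = +38.76433°
Δφ = 3.9787°,  Δλ = -3.9567°
a = sin²(Δφ/2) + cos φ₁ cos φ₂ sin²(Δλ/2) = 0.002285
c = 2·arcsin(√a) = 0.095642 rad = 5.4799°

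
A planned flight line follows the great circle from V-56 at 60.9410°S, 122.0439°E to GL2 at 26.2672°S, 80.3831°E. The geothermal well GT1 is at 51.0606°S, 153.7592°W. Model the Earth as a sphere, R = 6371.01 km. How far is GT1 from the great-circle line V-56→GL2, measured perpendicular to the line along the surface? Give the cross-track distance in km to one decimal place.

δ₁₃ = central angle V-56→GT1 = 0.780210 rad  (haversine)
θ₁₃ = bearing V-56→GT1 = 117.265°,  θ₁₂ = bearing V-56→GL2 = 301.875°
dₓₜ = R·arcsin(sin δ₁₃ · sin(θ₁₃ − θ₁₂)) = 6371.01·arcsin(0.70343·sin(-184.610°)) = 360.374 km
|dₓₜ| = 360.374 km

360.4 km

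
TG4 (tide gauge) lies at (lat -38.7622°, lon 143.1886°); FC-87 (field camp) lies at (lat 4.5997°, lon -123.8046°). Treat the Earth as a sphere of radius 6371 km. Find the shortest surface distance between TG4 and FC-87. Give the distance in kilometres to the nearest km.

Δφ = 43.3619°,  Δλ = 93.0068°
a = sin²(Δφ/2) + cos φ₁ cos φ₂ sin²(Δλ/2) = 0.545489
c = 2·arcsin(√a) = 1.661900 rad = 95.2199°
d = R·c = 6371 × 1.661900 = 10588.0 km

10588 km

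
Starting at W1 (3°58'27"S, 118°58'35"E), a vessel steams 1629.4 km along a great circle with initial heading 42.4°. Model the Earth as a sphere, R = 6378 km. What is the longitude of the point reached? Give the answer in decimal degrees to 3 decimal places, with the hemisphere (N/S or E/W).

128.858°E

W1: φ = -3.97417°, λ = +118.97639°
δ = d/R = 1629.4/6378 = 0.255472 rad
φ₂ = arcsin(sin φ₁ cos δ + cos φ₁ sin δ cos θ)
   = arcsin(-0.06931·0.96754 + 0.99760·0.25270·0.73846) = 6.84035°
λ₂ = λ₁ + atan2(sin θ sin δ cos φ₁, cos δ − sin φ₁ sin φ₂) = 128.85837°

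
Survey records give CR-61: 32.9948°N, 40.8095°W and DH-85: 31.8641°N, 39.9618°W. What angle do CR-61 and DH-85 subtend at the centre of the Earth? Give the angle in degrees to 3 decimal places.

Δφ = -1.1307°,  Δλ = 0.8477°
a = sin²(Δφ/2) + cos φ₁ cos φ₂ sin²(Δλ/2) = 0.000136
c = 2·arcsin(√a) = 0.023353 rad = 1.3381°

1.338°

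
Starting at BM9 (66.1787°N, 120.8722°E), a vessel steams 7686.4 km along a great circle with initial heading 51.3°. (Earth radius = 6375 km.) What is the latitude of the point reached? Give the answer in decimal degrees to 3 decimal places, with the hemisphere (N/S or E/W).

34.229°N

δ = d/R = 7686.4/6375 = 1.205710 rad
φ₂ = arcsin(sin φ₁ cos δ + cos φ₁ sin δ cos θ)
   = arcsin(0.91481·0.35703 + 0.40389·0.93409·0.62524) = 34.22870°
λ₂ = λ₁ + atan2(sin θ sin δ cos φ₁, cos δ − sin φ₁ sin φ₂) = -120.97679°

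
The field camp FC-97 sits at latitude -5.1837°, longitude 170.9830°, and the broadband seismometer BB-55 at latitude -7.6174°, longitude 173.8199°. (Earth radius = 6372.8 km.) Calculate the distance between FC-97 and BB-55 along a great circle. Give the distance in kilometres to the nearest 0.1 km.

414.2 km

Δφ = -2.4337°,  Δλ = 2.8369°
a = sin²(Δφ/2) + cos φ₁ cos φ₂ sin²(Δλ/2) = 0.001056
c = 2·arcsin(√a) = 0.064999 rad = 3.7242°
d = R·c = 6372.8 × 0.064999 = 414.2 km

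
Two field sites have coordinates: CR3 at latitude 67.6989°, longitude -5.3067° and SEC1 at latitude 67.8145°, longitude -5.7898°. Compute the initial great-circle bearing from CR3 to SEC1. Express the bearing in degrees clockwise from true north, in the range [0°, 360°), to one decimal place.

302.5°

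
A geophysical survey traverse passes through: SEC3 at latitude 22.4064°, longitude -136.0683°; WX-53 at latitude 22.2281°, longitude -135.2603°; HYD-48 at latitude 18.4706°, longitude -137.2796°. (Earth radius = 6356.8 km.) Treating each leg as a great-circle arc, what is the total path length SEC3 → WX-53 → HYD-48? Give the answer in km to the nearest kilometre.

552 km

SEC3→WX-53: c = 0.013412 rad, d = 85.26 km
WX-53→HYD-48: c = 0.073431 rad, d = 466.79 km
Total = 85.26 + 466.79 = 552.05 km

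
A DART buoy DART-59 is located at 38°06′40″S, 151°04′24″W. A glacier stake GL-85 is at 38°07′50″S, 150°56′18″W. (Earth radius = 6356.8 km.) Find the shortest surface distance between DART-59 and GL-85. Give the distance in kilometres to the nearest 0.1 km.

12.0 km

DART-59: φ = -38.11111°, λ = -151.07333°
GL-85: φ = -38.13056°, λ = -150.93833°
Δφ = -0.0194°,  Δλ = 0.1350°
a = sin²(Δφ/2) + cos φ₁ cos φ₂ sin²(Δλ/2) = 0.000001
c = 2·arcsin(√a) = 0.001884 rad = 0.1080°
d = R·c = 6356.8 × 0.001884 = 12.0 km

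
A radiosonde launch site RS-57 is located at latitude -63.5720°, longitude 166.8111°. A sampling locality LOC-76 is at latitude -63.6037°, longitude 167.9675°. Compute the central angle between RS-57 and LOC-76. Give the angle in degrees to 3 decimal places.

Δφ = -0.0317°,  Δλ = 1.1564°
a = sin²(Δφ/2) + cos φ₁ cos φ₂ sin²(Δλ/2) = 0.000020
c = 2·arcsin(√a) = 0.008995 rad = 0.5154°

0.515°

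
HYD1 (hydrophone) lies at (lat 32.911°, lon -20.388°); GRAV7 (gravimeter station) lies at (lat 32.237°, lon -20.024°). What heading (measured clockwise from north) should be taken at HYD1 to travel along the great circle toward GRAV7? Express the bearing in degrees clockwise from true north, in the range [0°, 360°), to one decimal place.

155.4°

Δλ = 0.3640°
y = sin Δλ · cos φ₂ = 0.005374
x = cos φ₁ sin φ₂ − sin φ₁ cos φ₂ cos Δλ = -0.011754
θ = atan2(y, x) = 155.4312° → 155.4312° (mod 360°)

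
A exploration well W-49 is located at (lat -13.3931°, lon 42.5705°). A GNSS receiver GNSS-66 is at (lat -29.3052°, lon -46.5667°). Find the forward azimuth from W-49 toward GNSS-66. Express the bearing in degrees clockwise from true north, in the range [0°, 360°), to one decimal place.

Δλ = -89.1372°
y = sin Δλ · cos φ₂ = -0.871926
x = cos φ₁ sin φ₂ − sin φ₁ cos φ₂ cos Δλ = -0.473109
θ = atan2(y, x) = -118.4843° → 241.5157° (mod 360°)

241.5°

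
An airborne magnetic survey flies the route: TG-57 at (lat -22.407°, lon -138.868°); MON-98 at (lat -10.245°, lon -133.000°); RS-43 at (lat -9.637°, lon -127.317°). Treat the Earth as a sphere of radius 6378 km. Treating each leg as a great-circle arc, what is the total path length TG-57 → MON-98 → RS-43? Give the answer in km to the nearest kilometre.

2118 km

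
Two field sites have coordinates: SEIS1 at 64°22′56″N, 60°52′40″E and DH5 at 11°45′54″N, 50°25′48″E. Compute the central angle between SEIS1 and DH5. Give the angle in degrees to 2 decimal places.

53.12°

SEIS1: φ = +64.38222°, λ = +60.87778°
DH5: φ = +11.76500°, λ = +50.43000°
Δφ = -52.6172°,  Δλ = -10.4478°
a = sin²(Δφ/2) + cos φ₁ cos φ₂ sin²(Δλ/2) = 0.199940
c = 2·arcsin(√a) = 0.927146 rad = 53.1216°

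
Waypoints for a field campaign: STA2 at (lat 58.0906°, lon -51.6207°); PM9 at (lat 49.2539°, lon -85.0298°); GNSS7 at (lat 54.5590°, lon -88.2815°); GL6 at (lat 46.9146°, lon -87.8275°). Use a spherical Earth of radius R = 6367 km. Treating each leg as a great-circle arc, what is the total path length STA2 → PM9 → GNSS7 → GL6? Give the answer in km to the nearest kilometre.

3857 km

STA2→PM9: c = 0.373321 rad, d = 2376.93 km
PM9→GNSS7: c = 0.098963 rad, d = 630.10 km
GNSS7→GL6: c = 0.133513 rad, d = 850.08 km
Total = 2376.93 + 630.10 + 850.08 = 3857.11 km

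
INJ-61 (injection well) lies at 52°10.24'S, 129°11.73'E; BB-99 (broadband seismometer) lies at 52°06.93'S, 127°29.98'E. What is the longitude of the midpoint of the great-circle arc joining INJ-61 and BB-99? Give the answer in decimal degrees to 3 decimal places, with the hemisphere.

INJ-61: φ = -52.17067°, λ = +129.19550°
BB-99: φ = -52.11550°, λ = +127.49967°
Bx = cos φ₂ cos Δλ = 0.613803,  By = cos φ₂ sin Δλ = -0.018173
φₘ = atan2(sin φ₁ + sin φ₂, √((cos φ₁ + Bx)² + By²)) = -52.14612°
λₘ = λ₁ + atan2(By, cos φ₁ + Bx) = 128.34706°

128.347°E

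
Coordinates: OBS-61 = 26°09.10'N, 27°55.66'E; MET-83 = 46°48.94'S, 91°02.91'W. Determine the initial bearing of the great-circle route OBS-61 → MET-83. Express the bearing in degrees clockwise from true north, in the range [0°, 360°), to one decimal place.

229.7°

OBS-61: φ = +26.15167°, λ = +27.92767°
MET-83: φ = -46.81567°, λ = -91.04850°
Δλ = -118.9762°
y = sin Δλ · cos φ₂ = -0.598682
x = cos φ₁ sin φ₂ − sin φ₁ cos φ₂ cos Δλ = -0.508391
θ = atan2(y, x) = -130.3374° → 229.6626° (mod 360°)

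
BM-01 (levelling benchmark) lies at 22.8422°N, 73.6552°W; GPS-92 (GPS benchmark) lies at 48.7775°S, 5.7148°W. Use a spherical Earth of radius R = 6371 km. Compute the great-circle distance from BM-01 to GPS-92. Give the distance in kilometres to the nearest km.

Δφ = -71.6197°,  Δλ = 67.9404°
a = sin²(Δφ/2) + cos φ₁ cos φ₂ sin²(Δλ/2) = 0.531948
c = 2·arcsin(√a) = 1.634736 rad = 93.6635°
d = R·c = 6371 × 1.634736 = 10414.9 km

10415 km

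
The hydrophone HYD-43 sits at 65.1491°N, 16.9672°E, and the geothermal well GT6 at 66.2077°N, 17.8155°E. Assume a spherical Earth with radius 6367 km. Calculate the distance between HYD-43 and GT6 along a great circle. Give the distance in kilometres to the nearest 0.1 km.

123.9 km

Δφ = 1.0586°,  Δλ = 0.8483°
a = sin²(Δφ/2) + cos φ₁ cos φ₂ sin²(Δλ/2) = 0.000095
c = 2·arcsin(√a) = 0.019456 rad = 1.1147°
d = R·c = 6367 × 0.019456 = 123.9 km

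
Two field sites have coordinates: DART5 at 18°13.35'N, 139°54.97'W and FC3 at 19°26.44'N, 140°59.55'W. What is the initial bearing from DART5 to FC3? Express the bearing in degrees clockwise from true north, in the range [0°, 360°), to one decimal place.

320.3°

DART5: φ = +18.22250°, λ = -139.91617°
FC3: φ = +19.44067°, λ = -140.99250°
Δλ = -1.0763°
y = sin Δλ · cos φ₂ = -0.017713
x = cos φ₁ sin φ₂ − sin φ₁ cos φ₂ cos Δλ = 0.021311
θ = atan2(y, x) = -39.7324° → 320.2676° (mod 360°)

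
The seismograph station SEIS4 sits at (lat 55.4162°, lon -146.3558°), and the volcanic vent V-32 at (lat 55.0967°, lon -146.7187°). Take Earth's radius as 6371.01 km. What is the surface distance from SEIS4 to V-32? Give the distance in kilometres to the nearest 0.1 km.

42.3 km

Δφ = -0.3195°,  Δλ = -0.3629°
a = sin²(Δφ/2) + cos φ₁ cos φ₂ sin²(Δλ/2) = 0.000011
c = 2·arcsin(√a) = 0.006643 rad = 0.3806°
d = R·c = 6371.01 × 0.006643 = 42.3 km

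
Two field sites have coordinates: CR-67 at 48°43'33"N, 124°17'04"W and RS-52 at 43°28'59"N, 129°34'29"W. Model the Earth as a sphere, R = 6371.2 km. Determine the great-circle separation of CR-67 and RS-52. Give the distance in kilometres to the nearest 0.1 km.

CR-67: φ = +48.72583°, λ = -124.28444°
RS-52: φ = +43.48306°, λ = -129.57472°
Δφ = -5.2428°,  Δλ = -5.2903°
a = sin²(Δφ/2) + cos φ₁ cos φ₂ sin²(Δλ/2) = 0.003111
c = 2·arcsin(√a) = 0.111614 rad = 6.3950°
d = R·c = 6371.2 × 0.111614 = 711.1 km

711.1 km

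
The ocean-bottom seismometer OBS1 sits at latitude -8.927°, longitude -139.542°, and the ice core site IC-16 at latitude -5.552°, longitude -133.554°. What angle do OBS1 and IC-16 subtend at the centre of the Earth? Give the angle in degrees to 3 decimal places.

6.831°

Δφ = 3.3750°,  Δλ = 5.9880°
a = sin²(Δφ/2) + cos φ₁ cos φ₂ sin²(Δλ/2) = 0.003550
c = 2·arcsin(√a) = 0.119228 rad = 6.8313°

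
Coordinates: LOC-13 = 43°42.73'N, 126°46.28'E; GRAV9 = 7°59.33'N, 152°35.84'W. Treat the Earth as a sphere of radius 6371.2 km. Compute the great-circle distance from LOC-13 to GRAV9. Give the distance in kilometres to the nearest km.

8643 km

LOC-13: φ = +43.71217°, λ = +126.77133°
GRAV9: φ = +7.98883°, λ = -152.59733°
Δφ = -35.7233°,  Δλ = 80.6313°
a = sin²(Δφ/2) + cos φ₁ cos φ₂ sin²(Δλ/2) = 0.393718
c = 2·arcsin(√a) = 1.356598 rad = 77.7274°
d = R·c = 6371.2 × 1.356598 = 8643.2 km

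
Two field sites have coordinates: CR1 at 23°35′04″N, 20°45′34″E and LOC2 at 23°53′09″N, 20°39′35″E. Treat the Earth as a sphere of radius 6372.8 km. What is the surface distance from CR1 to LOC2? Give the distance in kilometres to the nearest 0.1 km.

35.0 km

CR1: φ = +23.58444°, λ = +20.75944°
LOC2: φ = +23.88583°, λ = +20.65972°
Δφ = 0.3014°,  Δλ = -0.0997°
a = sin²(Δφ/2) + cos φ₁ cos φ₂ sin²(Δλ/2) = 0.000008
c = 2·arcsin(√a) = 0.005496 rad = 0.3149°
d = R·c = 6372.8 × 0.005496 = 35.0 km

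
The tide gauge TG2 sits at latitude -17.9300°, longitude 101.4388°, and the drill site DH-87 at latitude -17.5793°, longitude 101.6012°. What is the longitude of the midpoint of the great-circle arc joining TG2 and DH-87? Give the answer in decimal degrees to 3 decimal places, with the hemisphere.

Bx = cos φ₂ cos Δλ = 0.953296,  By = cos φ₂ sin Δλ = 0.002702
φₘ = atan2(sin φ₁ + sin φ₂, √((cos φ₁ + Bx)² + By²)) = -17.75467°
λₘ = λ₁ + atan2(By, cos φ₁ + Bx) = 101.52008°

101.520°E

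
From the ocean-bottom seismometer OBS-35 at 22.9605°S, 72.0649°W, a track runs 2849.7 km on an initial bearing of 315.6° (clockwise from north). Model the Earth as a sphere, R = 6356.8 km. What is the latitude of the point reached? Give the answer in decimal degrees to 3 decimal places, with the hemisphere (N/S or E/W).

δ = d/R = 2849.7/6356.8 = 0.448292 rad
φ₂ = arcsin(sin φ₁ cos δ + cos φ₁ sin δ cos θ)
   = arcsin(-0.39010·0.90119 + 0.92077·0.43343·0.71447) = -3.80800°
λ₂ = λ₁ + atan2(sin θ sin δ cos φ₁, cos δ − sin φ₁ sin φ₂) = -89.75832°

3.808°S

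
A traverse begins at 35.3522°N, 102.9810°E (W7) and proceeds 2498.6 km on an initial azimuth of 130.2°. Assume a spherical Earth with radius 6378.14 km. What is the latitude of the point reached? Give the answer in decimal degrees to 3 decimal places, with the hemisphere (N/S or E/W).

19.498°N

δ = d/R = 2498.6/6378.14 = 0.391744 rad
φ₂ = arcsin(sin φ₁ cos δ + cos φ₁ sin δ cos θ)
   = arcsin(0.57860·0.92424 + 0.81561·0.38180·-0.64546) = 19.49791°
λ₂ = λ₁ + atan2(sin θ sin δ cos φ₁, cos δ − sin φ₁ sin φ₂) = 121.00159°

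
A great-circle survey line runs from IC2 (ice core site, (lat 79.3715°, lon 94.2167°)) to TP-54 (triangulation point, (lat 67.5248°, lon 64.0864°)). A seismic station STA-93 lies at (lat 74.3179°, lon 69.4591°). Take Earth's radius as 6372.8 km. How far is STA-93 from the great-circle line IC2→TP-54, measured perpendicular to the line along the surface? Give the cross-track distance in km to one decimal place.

136.4 km

δ₁₃ = central angle IC2→STA-93 = 0.130242 rad  (haversine)
θ₁₃ = bearing IC2→STA-93 = 240.643°,  θ₁₂ = bearing IC2→TP-54 = 231.156°
dₓₜ = R·arcsin(sin δ₁₃ · sin(θ₁₃ − θ₁₂)) = 6372.8·arcsin(0.12987·sin(9.487°)) = 136.430 km
|dₓₜ| = 136.430 km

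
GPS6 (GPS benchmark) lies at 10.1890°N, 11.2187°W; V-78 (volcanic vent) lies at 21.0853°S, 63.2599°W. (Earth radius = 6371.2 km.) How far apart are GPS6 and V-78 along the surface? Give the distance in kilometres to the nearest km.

6663 km

Δφ = -31.2743°,  Δλ = -52.0412°
a = sin²(Δφ/2) + cos φ₁ cos φ₂ sin²(Δλ/2) = 0.249389
c = 2·arcsin(√a) = 1.045787 rad = 59.9192°
d = R·c = 6371.2 × 1.045787 = 6662.9 km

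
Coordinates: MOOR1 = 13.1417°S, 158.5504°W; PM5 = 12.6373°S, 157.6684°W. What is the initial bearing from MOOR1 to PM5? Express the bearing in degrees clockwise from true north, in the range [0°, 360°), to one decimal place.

59.7°

Δλ = 0.8820°
y = sin Δλ · cos φ₂ = 0.015020
x = cos φ₁ sin φ₂ − sin φ₁ cos φ₂ cos Δλ = 0.008777
θ = atan2(y, x) = 59.7003° → 59.7003° (mod 360°)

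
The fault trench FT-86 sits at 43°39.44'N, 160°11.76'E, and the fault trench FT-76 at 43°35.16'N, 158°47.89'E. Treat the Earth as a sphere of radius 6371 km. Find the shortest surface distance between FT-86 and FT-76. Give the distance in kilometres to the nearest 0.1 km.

FT-86: φ = +43.65733°, λ = +160.19600°
FT-76: φ = +43.58600°, λ = +158.79817°
Δφ = -0.0713°,  Δλ = -1.3978°
a = sin²(Δφ/2) + cos φ₁ cos φ₂ sin²(Δλ/2) = 0.000078
c = 2·arcsin(√a) = 0.017705 rad = 1.0144°
d = R·c = 6371 × 0.017705 = 112.8 km

112.8 km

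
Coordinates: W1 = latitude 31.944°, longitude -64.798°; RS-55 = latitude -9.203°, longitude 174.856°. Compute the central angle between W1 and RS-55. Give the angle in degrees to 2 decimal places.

Δφ = -41.1470°,  Δλ = -120.3460°
a = sin²(Δφ/2) + cos φ₁ cos φ₂ sin²(Δλ/2) = 0.753907
c = 2·arcsin(√a) = 2.103441 rad = 120.5183°

120.52°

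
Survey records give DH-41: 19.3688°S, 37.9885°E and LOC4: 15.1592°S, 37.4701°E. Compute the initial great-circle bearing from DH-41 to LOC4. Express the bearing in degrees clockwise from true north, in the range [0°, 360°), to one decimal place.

353.2°

Δλ = -0.5184°
y = sin Δλ · cos φ₂ = -0.008733
x = cos φ₁ sin φ₂ − sin φ₁ cos φ₂ cos Δλ = 0.073392
θ = atan2(y, x) = -6.7856° → 353.2144° (mod 360°)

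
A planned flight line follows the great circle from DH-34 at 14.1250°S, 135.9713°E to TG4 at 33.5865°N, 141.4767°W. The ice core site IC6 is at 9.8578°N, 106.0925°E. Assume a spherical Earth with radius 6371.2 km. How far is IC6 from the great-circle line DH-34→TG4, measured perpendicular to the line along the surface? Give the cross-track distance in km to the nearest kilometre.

δ₁₃ = central angle DH-34→IC6 = 0.665399 rad  (haversine)
θ₁₃ = bearing DH-34→IC6 = 307.345°,  θ₁₂ = bearing DH-34→TG4 = 55.731°
dₓₜ = R·arcsin(sin δ₁₃ · sin(θ₁₃ − θ₁₂)) = 6371.2·arcsin(0.61737·sin(251.614°)) = -3987.974 km
|dₓₜ| = 3987.974 km

3988 km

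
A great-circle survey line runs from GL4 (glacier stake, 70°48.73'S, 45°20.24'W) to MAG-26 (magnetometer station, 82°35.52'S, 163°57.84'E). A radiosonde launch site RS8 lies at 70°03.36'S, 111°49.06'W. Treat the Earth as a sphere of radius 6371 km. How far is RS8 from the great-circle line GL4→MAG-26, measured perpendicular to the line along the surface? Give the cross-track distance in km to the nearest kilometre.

1831 km

GL4: φ = -70.81217°, λ = -45.33733°
MAG-26: φ = -82.59200°, λ = +163.96400°
RS8: φ = -70.05600°, λ = -111.81767°
δ₁₃ = central angle GL4→RS8 = 0.369404 rad  (haversine)
θ₁₃ = bearing GL4→RS8 = 240.025°,  θ₁₂ = bearing GL4→MAG-26 = 188.308°
dₓₜ = R·arcsin(sin δ₁₃ · sin(θ₁₃ − θ₁₂)) = 6371·arcsin(0.36106·sin(51.717°)) = 1830.730 km
|dₓₜ| = 1830.730 km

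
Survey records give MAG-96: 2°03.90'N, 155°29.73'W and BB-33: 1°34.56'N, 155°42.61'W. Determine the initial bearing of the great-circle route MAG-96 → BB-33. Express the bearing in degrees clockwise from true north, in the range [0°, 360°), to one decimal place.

203.7°

MAG-96: φ = +2.06500°, λ = -155.49550°
BB-33: φ = +1.57600°, λ = -155.71017°
Δλ = -0.2147°
y = sin Δλ · cos φ₂ = -0.003745
x = cos φ₁ sin φ₂ − sin φ₁ cos φ₂ cos Δλ = -0.008534
θ = atan2(y, x) = -156.3061° → 203.6939° (mod 360°)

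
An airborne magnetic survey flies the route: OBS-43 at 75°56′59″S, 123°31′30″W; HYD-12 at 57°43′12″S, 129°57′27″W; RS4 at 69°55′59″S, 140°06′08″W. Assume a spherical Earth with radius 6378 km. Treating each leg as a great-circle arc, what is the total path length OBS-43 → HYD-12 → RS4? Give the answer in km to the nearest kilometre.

3489 km

OBS-43: φ = -75.94972°, λ = -123.52500°
HYD-12: φ = -57.72000°, λ = -129.95750°
RS4: φ = -69.93306°, λ = -140.10222°
OBS-43→HYD-12: c = 0.320768 rad, d = 2045.86 km
HYD-12→RS4: c = 0.226302 rad, d = 1443.35 km
Total = 2045.86 + 1443.35 = 3489.21 km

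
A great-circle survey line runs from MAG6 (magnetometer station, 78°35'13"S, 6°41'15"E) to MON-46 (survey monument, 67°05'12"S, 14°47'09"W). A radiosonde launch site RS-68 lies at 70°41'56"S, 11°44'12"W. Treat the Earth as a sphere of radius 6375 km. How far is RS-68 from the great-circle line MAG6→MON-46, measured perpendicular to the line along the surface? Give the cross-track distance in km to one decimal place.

24.7 km

MAG6: φ = -78.58694°, λ = +6.68750°
MON-46: φ = -67.08667°, λ = -14.78583°
RS-68: φ = -70.69889°, λ = -11.73667°
δ₁₃ = central angle MAG6→RS-68 = 0.160262 rad  (haversine)
θ₁₃ = bearing MAG6→RS-68 = 319.108°,  θ₁₂ = bearing MAG6→MON-46 = 320.498°
dₓₜ = R·arcsin(sin δ₁₃ · sin(θ₁₃ − θ₁₂)) = 6375·arcsin(0.15958·sin(-1.390°)) = -24.675 km
|dₓₜ| = 24.675 km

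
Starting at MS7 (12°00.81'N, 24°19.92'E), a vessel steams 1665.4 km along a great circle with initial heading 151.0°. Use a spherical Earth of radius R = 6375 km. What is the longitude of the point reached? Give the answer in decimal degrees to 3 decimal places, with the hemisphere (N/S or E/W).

31.527°E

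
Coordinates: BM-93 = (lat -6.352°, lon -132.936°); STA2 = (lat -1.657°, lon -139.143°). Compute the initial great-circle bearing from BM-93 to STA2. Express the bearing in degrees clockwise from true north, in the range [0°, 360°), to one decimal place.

Δλ = -6.2070°
y = sin Δλ · cos φ₂ = -0.108076
x = cos φ₁ sin φ₂ − sin φ₁ cos φ₂ cos Δλ = 0.081203
θ = atan2(y, x) = -53.0804° → 306.9196° (mod 360°)

306.9°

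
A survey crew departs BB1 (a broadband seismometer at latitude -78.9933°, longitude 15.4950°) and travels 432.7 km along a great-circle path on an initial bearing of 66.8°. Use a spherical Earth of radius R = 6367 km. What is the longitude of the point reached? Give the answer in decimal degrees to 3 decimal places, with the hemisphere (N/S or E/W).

31.560°E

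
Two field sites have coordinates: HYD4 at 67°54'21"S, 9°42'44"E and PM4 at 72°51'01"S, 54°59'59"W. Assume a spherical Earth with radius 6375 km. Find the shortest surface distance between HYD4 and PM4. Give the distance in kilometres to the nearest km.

HYD4: φ = -67.90583°, λ = +9.71222°
PM4: φ = -72.85028°, λ = -54.99972°
Δφ = -4.9444°,  Δλ = -64.7119°
a = sin²(Δφ/2) + cos φ₁ cos φ₂ sin²(Δλ/2) = 0.033627
c = 2·arcsin(√a) = 0.368839 rad = 21.1329°
d = R·c = 6375 × 0.368839 = 2351.3 km

2351 km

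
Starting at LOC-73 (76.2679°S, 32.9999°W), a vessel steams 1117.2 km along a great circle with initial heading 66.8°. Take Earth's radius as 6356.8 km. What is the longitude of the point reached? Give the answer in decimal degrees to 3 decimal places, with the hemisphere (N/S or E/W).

δ = d/R = 1117.2/6356.8 = 0.175749 rad
φ₂ = arcsin(sin φ₁ cos δ + cos φ₁ sin δ cos θ)
   = arcsin(-0.97142·0.98460 + 0.23738·0.17485·0.39394) = -70.06866°
λ₂ = λ₁ + atan2(sin θ sin δ cos φ₁, cos δ − sin φ₁ sin φ₂) = -4.87291°

4.873°W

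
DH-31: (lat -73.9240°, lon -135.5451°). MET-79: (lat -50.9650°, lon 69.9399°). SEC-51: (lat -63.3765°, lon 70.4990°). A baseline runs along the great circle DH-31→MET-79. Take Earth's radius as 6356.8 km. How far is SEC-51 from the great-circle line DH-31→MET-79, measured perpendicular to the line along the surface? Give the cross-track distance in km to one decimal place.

δ₁₃ = central angle DH-31→SEC-51 = 0.726474 rad  (haversine)
θ₁₃ = bearing DH-31→SEC-51 = 197.230°,  θ₁₂ = bearing DH-31→MET-79 = 199.591°
dₓₜ = R·arcsin(sin δ₁₃ · sin(θ₁₃ − θ₁₂)) = 6356.8·arcsin(0.66424·sin(-2.361°)) = -173.975 km
|dₓₜ| = 173.975 km

174.0 km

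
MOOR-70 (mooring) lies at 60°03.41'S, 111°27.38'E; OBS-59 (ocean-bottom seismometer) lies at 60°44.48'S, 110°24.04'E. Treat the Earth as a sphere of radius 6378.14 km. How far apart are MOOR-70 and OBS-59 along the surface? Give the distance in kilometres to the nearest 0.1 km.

95.8 km

MOOR-70: φ = -60.05683°, λ = +111.45633°
OBS-59: φ = -60.74133°, λ = +110.40067°
Δφ = -0.6845°,  Δλ = -1.0557°
a = sin²(Δφ/2) + cos φ₁ cos φ₂ sin²(Δλ/2) = 0.000056
c = 2·arcsin(√a) = 0.015018 rad = 0.8605°
d = R·c = 6378.14 × 0.015018 = 95.8 km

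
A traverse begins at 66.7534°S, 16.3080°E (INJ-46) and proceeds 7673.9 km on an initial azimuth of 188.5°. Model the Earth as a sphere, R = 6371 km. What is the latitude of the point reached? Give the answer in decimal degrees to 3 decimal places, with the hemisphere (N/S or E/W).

δ = d/R = 7673.9/6371 = 1.204505 rad
φ₂ = arcsin(sin φ₁ cos δ + cos φ₁ sin δ cos θ)
   = arcsin(-0.91881·0.35816 + 0.39469·0.93366·-0.98902) = -43.91076°
λ₂ = λ₁ + atan2(sin θ sin δ cos φ₁, cos δ − sin φ₁ sin φ₂) = -152.64815°

43.911°S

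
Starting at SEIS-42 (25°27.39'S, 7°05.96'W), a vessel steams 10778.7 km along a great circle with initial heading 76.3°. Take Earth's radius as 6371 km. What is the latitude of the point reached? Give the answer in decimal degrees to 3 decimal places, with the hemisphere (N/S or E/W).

15.318°N

SEIS-42: φ = -25.45650°, λ = -7.09933°
δ = d/R = 10778.7/6371 = 1.691838 rad
φ₂ = arcsin(sin φ₁ cos δ + cos φ₁ sin δ cos θ)
   = arcsin(-0.42983·-0.12075 + 0.90291·0.99268·0.23684) = 15.31819°
λ₂ = λ₁ + atan2(sin θ sin δ cos φ₁, cos δ − sin φ₁ sin φ₂) = 83.37408°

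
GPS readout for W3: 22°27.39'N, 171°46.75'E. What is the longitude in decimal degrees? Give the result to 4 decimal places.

171.7792°E

171° + 46.75′/60 = 171 + 0.77917 = 171.7792°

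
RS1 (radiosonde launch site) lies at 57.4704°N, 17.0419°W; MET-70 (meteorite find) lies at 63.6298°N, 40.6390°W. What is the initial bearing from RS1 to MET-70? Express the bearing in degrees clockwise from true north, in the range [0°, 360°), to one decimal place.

Δλ = -23.5971°
y = sin Δλ · cos φ₂ = -0.177802
x = cos φ₁ sin φ₂ − sin φ₁ cos φ₂ cos Δλ = 0.138608
θ = atan2(y, x) = -52.0613° → 307.9387° (mod 360°)

307.9°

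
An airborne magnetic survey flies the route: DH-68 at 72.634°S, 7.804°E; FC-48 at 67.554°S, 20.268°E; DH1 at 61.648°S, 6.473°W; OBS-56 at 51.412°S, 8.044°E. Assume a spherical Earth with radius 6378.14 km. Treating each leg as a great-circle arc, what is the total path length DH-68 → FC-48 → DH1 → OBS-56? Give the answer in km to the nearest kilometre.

3594 km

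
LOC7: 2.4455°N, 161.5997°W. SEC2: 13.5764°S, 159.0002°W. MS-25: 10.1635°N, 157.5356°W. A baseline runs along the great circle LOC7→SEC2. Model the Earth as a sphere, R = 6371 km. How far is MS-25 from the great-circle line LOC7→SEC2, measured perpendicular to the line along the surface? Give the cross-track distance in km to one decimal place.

574.7 km

δ₁₃ = central angle LOC7→MS-25 = 0.152014 rad  (haversine)
θ₁₃ = bearing LOC7→MS-25 = 27.431°,  θ₁₂ = bearing LOC7→SEC2 = 170.923°
dₓₜ = R·arcsin(sin δ₁₃ · sin(θ₁₃ − θ₁₂)) = 6371·arcsin(0.15143·sin(-143.492°)) = -574.741 km
|dₓₜ| = 574.741 km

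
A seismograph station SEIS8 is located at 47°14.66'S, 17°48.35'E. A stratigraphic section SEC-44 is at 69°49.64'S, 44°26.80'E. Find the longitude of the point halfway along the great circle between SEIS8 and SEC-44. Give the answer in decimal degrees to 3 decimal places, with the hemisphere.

26.709°E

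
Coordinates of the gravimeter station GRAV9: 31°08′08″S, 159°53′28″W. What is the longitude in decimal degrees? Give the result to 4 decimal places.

159.8911°W

159° + 53′/60 + 28″/3600 = 159 + 0.88333 + 0.00778 = 159.8911°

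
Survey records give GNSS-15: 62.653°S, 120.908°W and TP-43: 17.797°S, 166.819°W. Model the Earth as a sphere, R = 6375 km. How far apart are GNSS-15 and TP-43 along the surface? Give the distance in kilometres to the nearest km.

6102 km

Δφ = 44.8560°,  Δλ = -45.9110°
a = sin²(Δφ/2) + cos φ₁ cos φ₂ sin²(Δλ/2) = 0.212092
c = 2·arcsin(√a) = 0.957195 rad = 54.8433°
d = R·c = 6375 × 0.957195 = 6102.1 km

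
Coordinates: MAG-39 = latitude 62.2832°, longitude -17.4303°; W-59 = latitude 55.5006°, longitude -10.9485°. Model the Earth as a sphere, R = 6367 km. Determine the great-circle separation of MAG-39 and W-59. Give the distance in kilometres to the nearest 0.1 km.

839.6 km

Δφ = -6.7826°,  Δλ = 6.4818°
a = sin²(Δφ/2) + cos φ₁ cos φ₂ sin²(Δλ/2) = 0.004341
c = 2·arcsin(√a) = 0.131872 rad = 7.5557°
d = R·c = 6367 × 0.131872 = 839.6 km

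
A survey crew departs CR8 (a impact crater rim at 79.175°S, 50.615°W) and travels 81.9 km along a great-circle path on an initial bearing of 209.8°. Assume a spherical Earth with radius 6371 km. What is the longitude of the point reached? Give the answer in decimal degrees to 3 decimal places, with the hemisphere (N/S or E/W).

52.684°W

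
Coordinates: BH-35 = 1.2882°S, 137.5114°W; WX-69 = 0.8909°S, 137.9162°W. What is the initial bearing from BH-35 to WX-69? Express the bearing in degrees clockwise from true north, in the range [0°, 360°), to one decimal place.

314.5°

Δλ = -0.4048°
y = sin Δλ · cos φ₂ = -0.007064
x = cos φ₁ sin φ₂ − sin φ₁ cos φ₂ cos Δλ = 0.006934
θ = atan2(y, x) = -45.5346° → 314.4654° (mod 360°)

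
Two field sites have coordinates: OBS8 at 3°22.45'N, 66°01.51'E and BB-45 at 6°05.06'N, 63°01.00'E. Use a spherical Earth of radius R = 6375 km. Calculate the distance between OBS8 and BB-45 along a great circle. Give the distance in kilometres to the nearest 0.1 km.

OBS8: φ = +3.37417°, λ = +66.02517°
BB-45: φ = +6.08433°, λ = +63.01667°
Δφ = 2.7102°,  Δλ = -3.0085°
a = sin²(Δφ/2) + cos φ₁ cos φ₂ sin²(Δλ/2) = 0.001243
c = 2·arcsin(√a) = 0.070536 rad = 4.0414°
d = R·c = 6375 × 0.070536 = 449.7 km

449.7 km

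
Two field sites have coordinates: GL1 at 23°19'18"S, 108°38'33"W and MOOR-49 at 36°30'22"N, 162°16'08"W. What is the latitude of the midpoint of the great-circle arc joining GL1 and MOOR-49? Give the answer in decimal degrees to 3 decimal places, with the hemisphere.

7.374°N

GL1: φ = -23.32167°, λ = -108.64250°
MOOR-49: φ = +36.50611°, λ = -162.26889°
Bx = cos φ₂ cos Δλ = 0.476688,  By = cos φ₂ sin Δλ = -0.647188
φₘ = atan2(sin φ₁ + sin φ₂, √((cos φ₁ + Bx)² + By²)) = 7.37399°
λₘ = λ₁ + atan2(By, cos φ₁ + Bx) = -133.53093°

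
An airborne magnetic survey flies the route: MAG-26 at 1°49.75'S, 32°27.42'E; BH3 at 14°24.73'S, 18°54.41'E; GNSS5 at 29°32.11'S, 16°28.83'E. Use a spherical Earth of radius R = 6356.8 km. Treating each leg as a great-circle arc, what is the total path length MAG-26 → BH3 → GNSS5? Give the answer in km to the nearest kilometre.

MAG-26: φ = -1.82917°, λ = +32.45700°
BH3: φ = -14.41217°, λ = +18.90683°
GNSS5: φ = -29.53517°, λ = +16.48050°
MAG-26→BH3: c = 0.320632 rad, d = 2038.20 km
BH3→GNSS5: c = 0.266827 rad, d = 1696.16 km
Total = 2038.20 + 1696.16 = 3734.36 km

3734 km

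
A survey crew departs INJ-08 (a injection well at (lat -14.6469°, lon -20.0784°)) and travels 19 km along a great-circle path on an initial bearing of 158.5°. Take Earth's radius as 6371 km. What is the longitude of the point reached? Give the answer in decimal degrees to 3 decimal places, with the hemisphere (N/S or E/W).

20.014°W

δ = d/R = 19/6371 = 0.002982 rad
φ₂ = arcsin(sin φ₁ cos δ + cos φ₁ sin δ cos θ)
   = arcsin(-0.25286·1.00000 + 0.96750·0.00298·-0.93042) = -14.80587°
λ₂ = λ₁ + atan2(sin θ sin δ cos φ₁, cos δ − sin φ₁ sin φ₂) = -20.01362°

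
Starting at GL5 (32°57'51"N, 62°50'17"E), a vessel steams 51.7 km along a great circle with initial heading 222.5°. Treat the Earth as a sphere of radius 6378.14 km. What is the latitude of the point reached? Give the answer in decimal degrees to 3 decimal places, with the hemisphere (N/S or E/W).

GL5: φ = +32.96417°, λ = +62.83806°
δ = d/R = 51.7/6378.14 = 0.008106 rad
φ₂ = arcsin(sin φ₁ cos δ + cos φ₁ sin δ cos θ)
   = arcsin(0.54411·0.99997 + 0.83901·0.00811·-0.73728) = 32.62120°
λ₂ = λ₁ + atan2(sin θ sin δ cos φ₁, cos δ − sin φ₁ sin φ₂) = 62.46553°

32.621°N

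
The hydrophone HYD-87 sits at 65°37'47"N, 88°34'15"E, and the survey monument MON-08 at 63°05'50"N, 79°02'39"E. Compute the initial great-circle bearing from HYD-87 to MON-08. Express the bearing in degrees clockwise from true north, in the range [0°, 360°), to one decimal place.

HYD-87: φ = +65.62972°, λ = +88.57083°
MON-08: φ = +63.09722°, λ = +79.04417°
Δλ = -9.5267°
y = sin Δλ · cos φ₂ = -0.074888
x = cos φ₁ sin φ₂ − sin φ₁ cos φ₂ cos Δλ = -0.038502
θ = atan2(y, x) = -117.2088° → 242.7912° (mod 360°)

242.8°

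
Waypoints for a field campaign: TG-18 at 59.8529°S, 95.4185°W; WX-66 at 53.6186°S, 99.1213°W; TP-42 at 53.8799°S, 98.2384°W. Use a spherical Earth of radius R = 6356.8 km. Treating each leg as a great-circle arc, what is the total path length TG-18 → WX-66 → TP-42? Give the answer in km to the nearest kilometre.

792 km

TG-18→WX-66: c = 0.114393 rad, d = 727.17 km
WX-66→TP-42: c = 0.010189 rad, d = 64.77 km
Total = 727.17 + 64.77 = 791.94 km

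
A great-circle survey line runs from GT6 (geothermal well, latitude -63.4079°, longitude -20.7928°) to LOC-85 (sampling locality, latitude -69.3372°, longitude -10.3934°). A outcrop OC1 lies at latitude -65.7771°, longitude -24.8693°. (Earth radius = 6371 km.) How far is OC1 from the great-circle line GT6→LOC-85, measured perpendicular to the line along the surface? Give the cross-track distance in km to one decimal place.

δ₁₃ = central angle GT6→OC1 = 0.051376 rad  (haversine)
θ₁₃ = bearing GT6→OC1 = 214.608°,  θ₁₂ = bearing GT6→LOC-85 = 149.581°
dₓₜ = R·arcsin(sin δ₁₃ · sin(θ₁₃ − θ₁₂)) = 6371·arcsin(0.05135·sin(65.027°)) = 296.691 km
|dₓₜ| = 296.691 km

296.7 km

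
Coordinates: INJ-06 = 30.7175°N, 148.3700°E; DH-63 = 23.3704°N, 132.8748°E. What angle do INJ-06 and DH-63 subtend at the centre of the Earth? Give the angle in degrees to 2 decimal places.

15.61°

Δφ = -7.3471°,  Δλ = -15.4952°
a = sin²(Δφ/2) + cos φ₁ cos φ₂ sin²(Δλ/2) = 0.018447
c = 2·arcsin(√a) = 0.272483 rad = 15.6121°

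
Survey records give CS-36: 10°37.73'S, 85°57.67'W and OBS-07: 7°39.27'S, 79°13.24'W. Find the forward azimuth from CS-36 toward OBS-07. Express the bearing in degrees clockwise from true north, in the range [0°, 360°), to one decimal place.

CS-36: φ = -10.62883°, λ = -85.96117°
OBS-07: φ = -7.65450°, λ = -79.22067°
Δλ = 6.7405°
y = sin Δλ · cos φ₂ = 0.116327
x = cos φ₁ sin φ₂ − sin φ₁ cos φ₂ cos Δλ = 0.050625
θ = atan2(y, x) = 66.4815° → 66.4815° (mod 360°)

66.5°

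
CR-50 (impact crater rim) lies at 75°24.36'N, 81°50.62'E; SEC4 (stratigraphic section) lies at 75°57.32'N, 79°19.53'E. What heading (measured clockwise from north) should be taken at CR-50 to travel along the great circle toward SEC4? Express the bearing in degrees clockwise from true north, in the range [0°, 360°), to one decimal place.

312.6°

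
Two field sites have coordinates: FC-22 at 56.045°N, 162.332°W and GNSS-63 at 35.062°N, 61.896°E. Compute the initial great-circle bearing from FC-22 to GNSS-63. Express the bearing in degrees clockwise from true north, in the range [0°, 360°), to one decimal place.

Δλ = -135.7720°
y = sin Δλ · cos φ₂ = -0.570938
x = cos φ₁ sin φ₂ − sin φ₁ cos φ₂ cos Δλ = 0.807378
θ = atan2(y, x) = -35.2661° → 324.7339° (mod 360°)

324.7°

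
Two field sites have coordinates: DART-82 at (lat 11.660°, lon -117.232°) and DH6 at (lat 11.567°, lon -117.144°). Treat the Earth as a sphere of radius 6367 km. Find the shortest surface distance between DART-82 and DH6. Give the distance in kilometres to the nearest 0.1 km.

Δφ = -0.0930°,  Δλ = 0.0880°
a = sin²(Δφ/2) + cos φ₁ cos φ₂ sin²(Δλ/2) = 0.000001
c = 2·arcsin(√a) = 0.002213 rad = 0.1268°
d = R·c = 6367 × 0.002213 = 14.1 km

14.1 km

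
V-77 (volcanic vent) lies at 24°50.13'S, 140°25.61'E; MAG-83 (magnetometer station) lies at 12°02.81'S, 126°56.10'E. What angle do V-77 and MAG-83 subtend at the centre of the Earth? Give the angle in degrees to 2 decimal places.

18.07°

V-77: φ = -24.83550°, λ = +140.42683°
MAG-83: φ = -12.04683°, λ = +126.93500°
Δφ = 12.7887°,  Δλ = -13.4918°
a = sin²(Δφ/2) + cos φ₁ cos φ₂ sin²(Δλ/2) = 0.024650
c = 2·arcsin(√a) = 0.315311 rad = 18.0660°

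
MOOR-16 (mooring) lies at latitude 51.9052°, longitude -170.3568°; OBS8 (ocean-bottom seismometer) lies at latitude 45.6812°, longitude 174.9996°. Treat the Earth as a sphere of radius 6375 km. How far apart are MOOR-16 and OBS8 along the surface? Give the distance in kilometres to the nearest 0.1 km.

1273.8 km

Δφ = -6.2240°,  Δλ = -14.6436°
a = sin²(Δφ/2) + cos φ₁ cos φ₂ sin²(Δλ/2) = 0.009948
c = 2·arcsin(√a) = 0.199811 rad = 11.4483°
d = R·c = 6375 × 0.199811 = 1273.8 km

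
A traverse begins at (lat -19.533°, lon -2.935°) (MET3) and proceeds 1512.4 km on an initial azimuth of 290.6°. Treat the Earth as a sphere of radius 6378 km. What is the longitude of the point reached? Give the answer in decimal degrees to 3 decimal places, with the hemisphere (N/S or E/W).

δ = d/R = 1512.4/6378 = 0.237128 rad
φ₂ = arcsin(sin φ₁ cos δ + cos φ₁ sin δ cos θ)
   = arcsin(-0.33435·0.97202 + 0.94245·0.23491·0.35184) = -14.30588°
λ₂ = λ₁ + atan2(sin θ sin δ cos φ₁, cos δ − sin φ₁ sin φ₂) = -16.05129°

16.051°W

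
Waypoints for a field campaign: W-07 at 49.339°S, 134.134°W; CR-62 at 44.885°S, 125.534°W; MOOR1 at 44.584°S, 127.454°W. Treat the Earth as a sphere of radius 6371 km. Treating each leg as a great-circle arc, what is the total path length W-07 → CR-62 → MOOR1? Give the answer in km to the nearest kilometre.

972 km

W-07→CR-62: c = 0.128234 rad, d = 816.98 km
CR-62→MOOR1: c = 0.024377 rad, d = 155.31 km
Total = 816.98 + 155.31 = 972.29 km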